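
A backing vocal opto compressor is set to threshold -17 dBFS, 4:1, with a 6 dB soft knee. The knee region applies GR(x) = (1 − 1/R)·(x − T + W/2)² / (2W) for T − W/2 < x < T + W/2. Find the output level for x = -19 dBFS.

x − T + W/2 = -19 − (-17) + 3 = 1.
GR = (1 − 1/4) × 1² / 12 = 0.75 × 1 / 12 = 0.0625 dB.
Output = -19 − 0.0625 = -19.0625 dBFS.

-19.0625 dBFS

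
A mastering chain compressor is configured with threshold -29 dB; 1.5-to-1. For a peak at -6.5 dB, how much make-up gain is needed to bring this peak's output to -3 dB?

11 dB

Without make-up, output = threshold + overshoot/1.5 = -29 + 15 = -14 dB.
Gap to target: 11 dB.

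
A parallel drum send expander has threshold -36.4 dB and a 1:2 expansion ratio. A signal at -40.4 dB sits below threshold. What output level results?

-44.4 dB

The input is 4 dB below the -36.4 dB threshold.
A 1:2 expander multiplies undershoot by 2: 4 × 2 = 8 dB below threshold.
Output = -36.4 − 8 = -44.4 dB.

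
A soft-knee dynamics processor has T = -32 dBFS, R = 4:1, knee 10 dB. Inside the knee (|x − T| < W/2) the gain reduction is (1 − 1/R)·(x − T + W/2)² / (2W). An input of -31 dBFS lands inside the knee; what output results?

-32.35 dBFS

x − T + W/2 = -31 − (-32) + 5 = 6.
GR = (1 − 1/4) × 6² / 20 = 0.75 × 36 / 20 = 1.35 dB.
Output = -31 − 1.35 = -32.35 dBFS.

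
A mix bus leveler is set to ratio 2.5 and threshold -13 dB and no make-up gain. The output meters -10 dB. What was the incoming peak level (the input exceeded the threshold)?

-5.5 dB

That's 3 dB above the -13 dB threshold.
Input overshoot = R × output overshoot = 7.5 dB → input = -13 + 7.5 = -5.5 dB.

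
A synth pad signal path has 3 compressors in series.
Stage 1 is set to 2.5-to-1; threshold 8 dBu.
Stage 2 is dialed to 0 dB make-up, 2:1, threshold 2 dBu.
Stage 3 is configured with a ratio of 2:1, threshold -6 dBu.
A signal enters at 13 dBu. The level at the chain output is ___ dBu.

Stage 1: overshoot 5 dB → 5/2.5 = 2 dB → 10 dBu.
Stage 2: 8 dB above 2 dBu, reduced 2:1 to 4 dB above → 6 dBu.
Stage 3: 12 dB above -6 dBu, reduced 2:1 to 6 dB above → 0 dBu.

0 dBu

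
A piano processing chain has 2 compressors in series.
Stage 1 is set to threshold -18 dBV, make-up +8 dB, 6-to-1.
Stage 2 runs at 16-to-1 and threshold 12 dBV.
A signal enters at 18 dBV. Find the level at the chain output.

Stage 1: 36 dB above -18 dBV, reduced 6:1 to 6 dB above → -12 dBV; +8 dB make-up → -4 dBV.
Stage 2: -4 dBV is at or below the 12 dBV threshold — no compression; output -4 dBV.

-4 dBV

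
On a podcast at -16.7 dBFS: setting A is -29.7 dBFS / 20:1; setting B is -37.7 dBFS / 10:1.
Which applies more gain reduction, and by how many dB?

A: GR = 13 − 13/20 = 12.35 dB.
B: GR = 21 − 21/10 = 18.9 dB.
Difference: 6.55 dB in favour of B.

B, by 6.55 dB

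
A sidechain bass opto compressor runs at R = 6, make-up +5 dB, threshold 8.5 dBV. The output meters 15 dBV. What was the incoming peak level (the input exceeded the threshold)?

17.5 dBV

Stripping the +5 dB make-up gives 10 dBV at the gain stage.
That's 1.5 dB above the 8.5 dBV threshold.
Undo the ratio: input overshoot = 1.5 × 6 = 9 dB, giving input = 17.5 dBV.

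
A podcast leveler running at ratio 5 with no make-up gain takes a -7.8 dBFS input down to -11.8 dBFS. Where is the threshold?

-12.8 dBFS

Gain reduction = -7.8 − (-11.8) = 4 dB; output overshoot = GR / (R − 1) = 4 / 4 = 1 dB.
Threshold = output − output overshoot = -11.8 − 1 = -12.8 dBFS.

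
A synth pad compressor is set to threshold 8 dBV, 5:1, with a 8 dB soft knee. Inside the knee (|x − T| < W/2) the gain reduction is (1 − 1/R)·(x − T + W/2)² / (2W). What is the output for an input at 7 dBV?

x − T + W/2 = 7 − 8 + 4 = 3.
GR = (1 − 1/5) × 3² / 16 = 0.8 × 9 / 16 = 0.45 dB.
Output = 7 − 0.45 = 6.55 dBV.

6.55 dBV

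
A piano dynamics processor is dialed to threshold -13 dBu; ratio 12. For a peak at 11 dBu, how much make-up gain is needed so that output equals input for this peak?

Overshoot 24 dB → 24/12 = 2 dB after compression, so the compressed level is -13 + 2 = -11 dBu.
Make-up = target − compressed = 11 − (-11) = 22 dB.

22 dB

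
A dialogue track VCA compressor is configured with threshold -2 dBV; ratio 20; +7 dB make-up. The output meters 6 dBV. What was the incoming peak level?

18 dBV

Before make-up, the level was 6 − 7 = -1 dBV.
The compressed level sits -1 − (-2) = 1 dB over threshold.
Input overshoot = R × output overshoot = 20 dB → input = -2 + 20 = 18 dBV.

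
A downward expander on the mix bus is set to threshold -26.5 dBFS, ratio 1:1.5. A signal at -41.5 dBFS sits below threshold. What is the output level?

-49 dBFS

Below threshold, a 1:1.5 expander applies gain = (1.5−1)×(T − x) of attenuation.
(1.5−1) × 15 = 7.5 dB, so output = -41.5 − 7.5 = -49 dBFS.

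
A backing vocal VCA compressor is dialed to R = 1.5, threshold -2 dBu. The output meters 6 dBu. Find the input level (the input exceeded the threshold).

The compressed level sits 6 − (-2) = 8 dB over threshold.
Undo the ratio: input overshoot = 8 × 1.5 = 12 dB, giving input = 10 dBu.

10 dBu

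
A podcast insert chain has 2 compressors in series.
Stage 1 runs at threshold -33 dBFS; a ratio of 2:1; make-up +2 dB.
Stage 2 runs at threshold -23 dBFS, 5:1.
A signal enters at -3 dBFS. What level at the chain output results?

Stage 1: overshoot 30 dB → 30/2 = 15 dB → -18 dBFS; +2 dB make-up → -16 dBFS.
Stage 2: 7 dB above -23 dBFS, reduced 5:1 to 1.4 dB above → -21.6 dBFS.

-21.6 dBFS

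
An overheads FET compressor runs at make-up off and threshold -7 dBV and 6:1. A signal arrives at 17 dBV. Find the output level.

Overshoot: 17 − (-7) = 24 dB.
At 6:1 the overshoot is divided by 6, leaving 4 dB above threshold.
So the level is -7 + 4 = -3 dBV.

-3 dBV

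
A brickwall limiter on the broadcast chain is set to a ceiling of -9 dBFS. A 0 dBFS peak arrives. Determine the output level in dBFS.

-9 dBFS

At ∞:1, everything above -9 dBFS is held at the ceiling.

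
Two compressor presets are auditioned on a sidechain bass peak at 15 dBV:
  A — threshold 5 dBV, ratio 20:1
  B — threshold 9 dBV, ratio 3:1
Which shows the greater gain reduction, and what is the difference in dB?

A: 10 dB over, compressed to 0.5 dB over, so 9.5 dB of GR.
B: 6 dB over, compressed to 2 dB over, so 4 dB of GR.
A applies 5.5 dB more gain reduction.

A, by 5.5 dB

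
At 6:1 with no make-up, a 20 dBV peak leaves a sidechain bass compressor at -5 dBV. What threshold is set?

-10 dBV

Let T be the threshold. Output overshoot = (input overshoot)/R, so -5 − T = (20 − T)/6.
6·(-5 − T) = 20 − T → 5·T = -30 − 20 = -50.
T = -50/5 = -10 dBV.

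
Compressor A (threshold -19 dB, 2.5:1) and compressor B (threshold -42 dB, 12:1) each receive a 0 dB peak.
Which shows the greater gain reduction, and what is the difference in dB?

A: 19 dB over, compressed to 7.6 dB over, so 11.4 dB of GR.
B: 42 dB over, compressed to 3.5 dB over, so 38.5 dB of GR.
Difference: 27.1 dB in favour of B.

B, by 27.1 dB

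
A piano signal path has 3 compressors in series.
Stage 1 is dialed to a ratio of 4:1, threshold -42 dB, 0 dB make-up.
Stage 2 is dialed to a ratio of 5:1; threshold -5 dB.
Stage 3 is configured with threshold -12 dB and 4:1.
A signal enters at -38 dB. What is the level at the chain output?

Stage 1: overshoot 4 dB → 4/4 = 1 dB → -41 dB.
Stage 2: -41 dB is at or below the -5 dB threshold — no compression; output -41 dB.
Stage 3: below threshold (-41 ≤ -12); passes unchanged; output -41 dB.

-41 dB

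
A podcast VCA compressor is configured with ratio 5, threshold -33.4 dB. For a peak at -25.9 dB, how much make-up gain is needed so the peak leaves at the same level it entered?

Overshoot 7.5 dB → 7.5/5 = 1.5 dB after compression, so the compressed level is -33.4 + 1.5 = -31.9 dB.
Make-up = target − compressed = -25.9 − (-31.9) = 6 dB.

6 dB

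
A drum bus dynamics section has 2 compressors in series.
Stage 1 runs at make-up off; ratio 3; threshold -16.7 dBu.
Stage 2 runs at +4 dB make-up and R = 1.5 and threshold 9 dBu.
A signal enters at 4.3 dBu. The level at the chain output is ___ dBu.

Stage 1: 4.3 dBu is 21 dB over -16.7 dBu; at 3:1 that becomes 7 dB over, giving -9.7 dBu.
Stage 2: -9.7 dBu is at or below the 9 dBu threshold — no compression; make-up brings it to -5.7 dBu.

-5.7 dBu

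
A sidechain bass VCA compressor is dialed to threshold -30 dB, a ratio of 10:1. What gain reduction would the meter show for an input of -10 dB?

The signal is 20 dB above threshold.
At 10:1, output sits 20/10 = 2 dB above threshold.
So the signal is attenuated by 20 − 2 = 18 dB.

18 dB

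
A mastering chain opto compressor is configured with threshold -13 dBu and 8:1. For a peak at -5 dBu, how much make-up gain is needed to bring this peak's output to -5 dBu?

Overshoot 8 dB → 8/8 = 1 dB after compression, so the compressed level is -13 + 1 = -12 dBu.
Make-up = target − compressed = -5 − (-12) = 7 dB.

7 dB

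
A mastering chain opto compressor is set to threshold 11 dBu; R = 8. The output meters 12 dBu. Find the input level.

The compressed level sits 12 − 11 = 1 dB over threshold.
Undo the ratio: input overshoot = 1 × 8 = 8 dB, giving input = 19 dBu.

19 dBu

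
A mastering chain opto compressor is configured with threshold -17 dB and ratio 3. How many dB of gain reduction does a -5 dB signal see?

8 dB

-5 dB exceeds the threshold by 12 dB.
After 3:1 compression the overshoot becomes 12/3 = 4 dB.
GR = overshoot in − overshoot out = 12 − 4 = 8 dB.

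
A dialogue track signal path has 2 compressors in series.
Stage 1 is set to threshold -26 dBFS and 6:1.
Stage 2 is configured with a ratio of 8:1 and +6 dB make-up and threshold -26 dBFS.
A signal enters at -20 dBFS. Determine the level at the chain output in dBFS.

Stage 1: -20 dBFS is 6 dB over -26 dBFS; at 6:1 that becomes 1 dB over, giving -25 dBFS.
Stage 2: -25 dBFS is 1 dB over -26 dBFS; at 8:1 that becomes 0.125 dB over, giving -25.875 dBFS; +6 dB make-up → -19.875 dBFS.

-19.875 dBFS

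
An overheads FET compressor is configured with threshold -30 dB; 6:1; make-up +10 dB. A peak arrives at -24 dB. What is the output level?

-24 dB sits 6 dB over threshold.
The 6 dB excess becomes 1 dB after 6:1 reduction.
That puts the output at -29 dB; make-up adds 10 dB, giving -19 dB.

-19 dB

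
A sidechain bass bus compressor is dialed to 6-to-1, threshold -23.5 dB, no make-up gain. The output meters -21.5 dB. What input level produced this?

The compressed level sits -21.5 − (-23.5) = 2 dB over threshold.
Undo the ratio: input overshoot = 2 × 6 = 12 dB, giving input = -11.5 dB.

-11.5 dB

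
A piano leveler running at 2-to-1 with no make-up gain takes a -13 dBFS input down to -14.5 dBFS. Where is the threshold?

-16 dBFS

Gain reduction = -13 − (-14.5) = 1.5 dB; output overshoot = GR / (R − 1) = 1.5 / 1 = 1.5 dB.
Threshold = output − output overshoot = -14.5 − 1.5 = -16 dBFS.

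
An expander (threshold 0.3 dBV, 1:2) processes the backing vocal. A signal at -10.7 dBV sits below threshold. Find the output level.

Undershoot = 0.3 − (-10.7) = 11 dB.
At 1:2, that expands to 22 dB under threshold.
Output = 0.3 − 22 = -21.7 dBV.

-21.7 dBV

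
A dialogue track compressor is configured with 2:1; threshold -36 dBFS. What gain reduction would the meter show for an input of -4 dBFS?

16 dB

Overshoot = -4 − (-36) = 32 dB.
At 2:1, output sits 32/2 = 16 dB above threshold.
GR = overshoot in − overshoot out = 32 − 16 = 16 dB.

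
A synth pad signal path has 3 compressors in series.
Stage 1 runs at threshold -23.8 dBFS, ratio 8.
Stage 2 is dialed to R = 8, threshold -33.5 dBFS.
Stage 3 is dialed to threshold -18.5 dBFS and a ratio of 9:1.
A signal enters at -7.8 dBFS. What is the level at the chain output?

-32.0375 dBFS

Stage 1: overshoot 16 dB → 16/8 = 2 dB → -21.8 dBFS.
Stage 2: 11.7 dB above -33.5 dBFS, reduced 8:1 to 1.4625 dB above → -32.0375 dBFS.
Stage 3: below threshold (-32.0375 ≤ -18.5); passes unchanged; output -32.0375 dBFS.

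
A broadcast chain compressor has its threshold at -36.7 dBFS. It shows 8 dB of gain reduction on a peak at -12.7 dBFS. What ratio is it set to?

Input overshoot = -12.7 − (-36.7) = 24 dB.
Output overshoot = 24 − 8 = 16 dB.
Ratio = input overshoot / output overshoot = 24 / 16 = 1.5.

1.5:1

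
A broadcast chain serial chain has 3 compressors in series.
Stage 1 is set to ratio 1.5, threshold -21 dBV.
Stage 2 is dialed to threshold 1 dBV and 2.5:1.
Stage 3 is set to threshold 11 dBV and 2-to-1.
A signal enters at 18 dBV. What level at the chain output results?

2.6 dBV

Stage 1: 18 dBV is 39 dB over -21 dBV; at 1.5:1 that becomes 26 dB over, giving 5 dBV.
Stage 2: overshoot 4 dB → 4/2.5 = 1.6 dB → 2.6 dBV.
Stage 3: 2.6 dBV ≤ 11 dBV, so stage 3 doesn't engage; output 2.6 dBV.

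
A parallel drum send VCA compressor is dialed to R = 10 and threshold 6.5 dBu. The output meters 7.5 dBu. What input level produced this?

Post-compression overshoot = 7.5 − 6.5 = 1 dB.
Input overshoot = R × output overshoot = 10 dB → input = 6.5 + 10 = 16.5 dBu.

16.5 dBu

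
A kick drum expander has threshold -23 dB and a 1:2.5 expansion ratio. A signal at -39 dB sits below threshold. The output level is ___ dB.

The input is 16 dB below the -23 dB threshold.
A 1:2.5 expander multiplies undershoot by 2.5: 16 × 2.5 = 40 dB below threshold.
Output = -23 − 40 = -63 dB.

-63 dB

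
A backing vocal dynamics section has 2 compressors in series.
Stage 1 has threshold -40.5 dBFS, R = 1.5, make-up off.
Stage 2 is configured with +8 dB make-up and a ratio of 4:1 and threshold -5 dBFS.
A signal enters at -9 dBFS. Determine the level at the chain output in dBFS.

-11.5 dBFS

Stage 1: overshoot 31.5 dB → 31.5/1.5 = 21 dB → -19.5 dBFS.
Stage 2: -19.5 dBFS ≤ -5 dBFS, so stage 2 doesn't engage; make-up brings it to -11.5 dBFS.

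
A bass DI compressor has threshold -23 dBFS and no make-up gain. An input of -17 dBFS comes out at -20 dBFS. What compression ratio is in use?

Input overshoot = -17 − (-23) = 6 dB; output overshoot = -20 − (-23) = 3 dB.
Ratio = 6 / 3 = 2.

2:1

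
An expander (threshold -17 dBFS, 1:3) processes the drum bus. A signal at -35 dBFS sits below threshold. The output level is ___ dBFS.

Undershoot = (-17) − (-35) = 18 dB.
At 1:3, that expands to 54 dB under threshold.
Output = -17 − 54 = -71 dBFS.

-71 dBFS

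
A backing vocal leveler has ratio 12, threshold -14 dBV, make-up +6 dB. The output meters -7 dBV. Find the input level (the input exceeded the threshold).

Remove make-up: -7 − 6 = -13 dBV.
That's 1 dB above the -14 dBV threshold.
Undo the ratio: input overshoot = 1 × 12 = 12 dB, giving input = -2 dBV.

-2 dBV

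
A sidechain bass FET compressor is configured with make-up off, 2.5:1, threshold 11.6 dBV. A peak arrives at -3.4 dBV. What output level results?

-3.4 dBV is 15 dB below the 11.6 dBV threshold, so no gain reduction is applied.
Output = input = -3.4 dBV.

-3.4 dBV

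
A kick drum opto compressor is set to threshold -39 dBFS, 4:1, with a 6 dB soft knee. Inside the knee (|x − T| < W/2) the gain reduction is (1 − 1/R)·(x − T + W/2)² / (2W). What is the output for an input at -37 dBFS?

-38.5625 dBFS

x − T + W/2 = -37 − (-39) + 3 = 5.
GR = (1 − 1/4) × 5² / 12 = 0.75 × 25 / 12 = 1.5625 dB.
Output = -37 − 1.5625 = -38.5625 dBFS.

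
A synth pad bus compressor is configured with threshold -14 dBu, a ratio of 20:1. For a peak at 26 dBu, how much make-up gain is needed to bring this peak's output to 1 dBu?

13 dB

Without make-up, output = threshold + overshoot/20 = -14 + 2 = -12 dBu.
Gap to target: 13 dB.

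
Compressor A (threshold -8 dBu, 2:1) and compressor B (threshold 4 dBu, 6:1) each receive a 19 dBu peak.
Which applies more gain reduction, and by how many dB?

A: 27 dB over, compressed to 13.5 dB over, so 13.5 dB of GR.
B: 15 dB over, compressed to 2.5 dB over, so 12.5 dB of GR.
A applies 1 dB more gain reduction.

A, by 1 dB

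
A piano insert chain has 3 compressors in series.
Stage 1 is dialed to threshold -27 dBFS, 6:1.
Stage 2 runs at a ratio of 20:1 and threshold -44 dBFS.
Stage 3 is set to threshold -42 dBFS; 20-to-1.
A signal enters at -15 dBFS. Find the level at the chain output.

-43.05 dBFS

Stage 1: overshoot 12 dB → 12/6 = 2 dB → -25 dBFS.
Stage 2: -25 dBFS is 19 dB over -44 dBFS; at 20:1 that becomes 0.95 dB over, giving -43.05 dBFS.
Stage 3: -43.05 dBFS ≤ -42 dBFS, so stage 3 doesn't engage; output -43.05 dBFS.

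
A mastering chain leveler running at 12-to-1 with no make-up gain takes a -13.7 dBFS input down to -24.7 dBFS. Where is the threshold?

-25.7 dBFS

Let T be the threshold. Output overshoot = (input overshoot)/R, so -24.7 − T = (-13.7 − T)/12.
12·(-24.7 − T) = -13.7 − T → 11·T = -296.4 − (-13.7) = -282.7.
T = -282.7/11 = -25.7 dBFS.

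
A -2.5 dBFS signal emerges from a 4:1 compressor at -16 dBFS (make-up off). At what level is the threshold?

-20.5 dBFS

Let T be the threshold. Output overshoot = (input overshoot)/R, so -16 − T = (-2.5 − T)/4.
4·(-16 − T) = -2.5 − T → 3·T = -64 − (-2.5) = -61.5.
T = -61.5/3 = -20.5 dBFS.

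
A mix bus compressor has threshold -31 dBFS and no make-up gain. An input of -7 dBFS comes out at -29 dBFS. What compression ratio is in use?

Input overshoot = -7 − (-31) = 24 dB; output overshoot = -29 − (-31) = 2 dB.
Ratio = 24 / 2 = 12.

12:1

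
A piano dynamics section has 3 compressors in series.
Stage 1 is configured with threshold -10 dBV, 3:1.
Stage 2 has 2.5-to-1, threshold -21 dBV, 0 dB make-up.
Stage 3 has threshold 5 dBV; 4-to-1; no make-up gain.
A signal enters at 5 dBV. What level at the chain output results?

Stage 1: overshoot 15 dB → 15/3 = 5 dB → -5 dBV.
Stage 2: overshoot 16 dB → 16/2.5 = 6.4 dB → -14.6 dBV.
Stage 3: -14.6 dBV is at or below the 5 dBV threshold — no compression; output -14.6 dBV.

-14.6 dBV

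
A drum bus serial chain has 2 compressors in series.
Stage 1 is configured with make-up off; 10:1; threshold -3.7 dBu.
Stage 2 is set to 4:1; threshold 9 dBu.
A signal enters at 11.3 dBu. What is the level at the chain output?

-2.2 dBu

Stage 1: 15 dB above -3.7 dBu, reduced 10:1 to 1.5 dB above → -2.2 dBu.
Stage 2: below threshold (-2.2 ≤ 9); passes unchanged; output -2.2 dBu.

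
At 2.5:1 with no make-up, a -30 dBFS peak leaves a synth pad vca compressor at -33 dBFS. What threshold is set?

-35 dBFS

Gain reduction = -30 − (-33) = 3 dB; output overshoot = GR / (R − 1) = 3 / 1.5 = 2 dB.
Threshold = output − output overshoot = -33 − 2 = -35 dBFS.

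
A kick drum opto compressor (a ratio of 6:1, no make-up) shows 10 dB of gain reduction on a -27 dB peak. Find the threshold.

-39 dB

Let T be the threshold. Output overshoot = (input overshoot)/R, so -37 − T = (-27 − T)/6.
6·(-37 − T) = -27 − T → 5·T = -222 − (-27) = -195.
T = -195/5 = -39 dB.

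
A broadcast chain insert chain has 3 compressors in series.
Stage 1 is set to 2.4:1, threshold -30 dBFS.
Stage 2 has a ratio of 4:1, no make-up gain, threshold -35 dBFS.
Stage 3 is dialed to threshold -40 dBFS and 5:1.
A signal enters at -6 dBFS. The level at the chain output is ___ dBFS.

Stage 1: overshoot 24 dB → 24/2.4 = 10 dB → -20 dBFS.
Stage 2: 15 dB above -35 dBFS, reduced 4:1 to 3.75 dB above → -31.25 dBFS.
Stage 3: 8.75 dB above -40 dBFS, reduced 5:1 to 1.75 dB above → -38.25 dBFS.

-38.25 dBFS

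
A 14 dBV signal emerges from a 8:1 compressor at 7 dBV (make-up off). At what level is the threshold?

6 dBV

Let T be the threshold. Output overshoot = (input overshoot)/R, so 7 − T = (14 − T)/8.
8·(7 − T) = 14 − T → 7·T = 56 − 14 = 42.
T = 42/7 = 6 dBV.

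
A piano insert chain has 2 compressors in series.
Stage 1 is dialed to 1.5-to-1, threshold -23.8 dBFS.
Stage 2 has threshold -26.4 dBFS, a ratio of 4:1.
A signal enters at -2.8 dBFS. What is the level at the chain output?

-22.25 dBFS

Stage 1: 21 dB above -23.8 dBFS, reduced 1.5:1 to 14 dB above → -9.8 dBFS.
Stage 2: 16.6 dB above -26.4 dBFS, reduced 4:1 to 4.15 dB above → -22.25 dBFS.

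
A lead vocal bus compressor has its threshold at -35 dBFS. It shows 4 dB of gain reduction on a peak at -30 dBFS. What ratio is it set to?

5:1

Input overshoot = -30 − (-35) = 5 dB.
Output overshoot = 5 − 4 = 1 dB.
Ratio = input overshoot / output overshoot = 5 / 1 = 5.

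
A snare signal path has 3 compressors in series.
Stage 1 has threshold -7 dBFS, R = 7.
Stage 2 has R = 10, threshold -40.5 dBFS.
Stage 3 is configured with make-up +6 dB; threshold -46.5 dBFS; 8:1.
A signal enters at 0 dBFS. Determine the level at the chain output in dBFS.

-39.31875 dBFS

Stage 1: 0 dBFS is 7 dB over -7 dBFS; at 7:1 that becomes 1 dB over, giving -6 dBFS.
Stage 2: 34.5 dB above -40.5 dBFS, reduced 10:1 to 3.45 dB above → -37.05 dBFS.
Stage 3: 9.45 dB above -46.5 dBFS, reduced 8:1 to 1.18125 dB above → -45.31875 dBFS; +6 dB make-up → -39.31875 dBFS.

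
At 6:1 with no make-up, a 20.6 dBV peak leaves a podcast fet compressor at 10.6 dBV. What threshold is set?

Let T be the threshold. Output overshoot = (input overshoot)/R, so 10.6 − T = (20.6 − T)/6.
6·(10.6 − T) = 20.6 − T → 5·T = 63.6 − 20.6 = 43.
T = 43/5 = 8.6 dBV.

8.6 dBV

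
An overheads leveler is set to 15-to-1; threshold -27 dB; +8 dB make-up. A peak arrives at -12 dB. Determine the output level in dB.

-18 dB

The input is 15 dB above the -27 dB threshold.
15:1 compression reduces that to 15/15 = 1 dB over.
So the level is -27 + 1 = -26 dB; make-up adds 8 dB, giving -18 dB.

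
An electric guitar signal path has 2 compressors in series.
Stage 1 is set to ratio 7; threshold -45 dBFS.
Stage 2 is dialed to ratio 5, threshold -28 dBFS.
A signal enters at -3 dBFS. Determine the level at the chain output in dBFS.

Stage 1: overshoot 42 dB → 42/7 = 6 dB → -39 dBFS.
Stage 2: -39 dBFS ≤ -28 dBFS, so stage 2 doesn't engage; output -39 dBFS.

-39 dBFS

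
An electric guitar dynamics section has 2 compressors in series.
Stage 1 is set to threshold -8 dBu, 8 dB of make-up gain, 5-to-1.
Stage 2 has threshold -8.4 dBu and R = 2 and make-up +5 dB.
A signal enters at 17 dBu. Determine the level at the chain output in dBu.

3.3 dBu

Stage 1: 25 dB above -8 dBu, reduced 5:1 to 5 dB above → -3 dBu; +8 dB make-up → 5 dBu.
Stage 2: overshoot 13.4 dB → 13.4/2 = 6.7 dB → -1.7 dBu; +5 dB make-up → 3.3 dBu.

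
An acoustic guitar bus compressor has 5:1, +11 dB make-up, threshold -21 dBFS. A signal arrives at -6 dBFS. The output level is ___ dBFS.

-7 dBFS

-6 dBFS sits 15 dB over threshold.
At 5:1 the overshoot is divided by 5, leaving 3 dB above threshold.
That puts the output at -18 dBFS; make-up adds 11 dB, giving -7 dBFS.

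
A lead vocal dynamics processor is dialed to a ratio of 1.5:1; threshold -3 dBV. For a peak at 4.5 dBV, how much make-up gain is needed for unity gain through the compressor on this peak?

Overshoot 7.5 dB → 7.5/1.5 = 5 dB after compression, so the compressed level is -3 + 5 = 2 dBV.
Make-up = target − compressed = 4.5 − 2 = 2.5 dB.

2.5 dB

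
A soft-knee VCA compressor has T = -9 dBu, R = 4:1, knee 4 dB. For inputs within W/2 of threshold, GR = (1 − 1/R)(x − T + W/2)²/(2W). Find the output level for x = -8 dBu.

-8.84375 dBu

x − T + W/2 = -8 − (-9) + 2 = 3.
GR = (1 − 1/4) × 3² / 8 = 0.75 × 9 / 8 = 0.84375 dB.
Output = -8 − 0.84375 = -8.84375 dBu.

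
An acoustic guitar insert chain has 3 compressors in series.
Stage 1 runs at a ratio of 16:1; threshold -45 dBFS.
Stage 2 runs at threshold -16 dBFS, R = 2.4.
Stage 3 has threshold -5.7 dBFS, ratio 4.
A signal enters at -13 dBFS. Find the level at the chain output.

-43 dBFS

Stage 1: overshoot 32 dB → 32/16 = 2 dB → -43 dBFS.
Stage 2: below threshold (-43 ≤ -16); passes unchanged; output -43 dBFS.
Stage 3: below threshold (-43 ≤ -5.7); passes unchanged; output -43 dBFS.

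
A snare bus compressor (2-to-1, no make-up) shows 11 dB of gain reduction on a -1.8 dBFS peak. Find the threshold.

Input is 22 dB above T (since output overshoot × R = input overshoot: (-12.8 − T)·2 = -1.8 − T gives T = -23.8 dBFS).
Check: -23.8 + (-1.8 − (-23.8))/2 = -23.8 + 11 = -12.8 dBFS. ✓

-23.8 dBFS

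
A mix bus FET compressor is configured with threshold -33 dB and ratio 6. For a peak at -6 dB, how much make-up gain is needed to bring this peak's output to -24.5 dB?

Overshoot 27 dB → 27/6 = 4.5 dB after compression, so the compressed level is -33 + 4.5 = -28.5 dB.
Make-up = target − compressed = -24.5 − (-28.5) = 4 dB.

4 dB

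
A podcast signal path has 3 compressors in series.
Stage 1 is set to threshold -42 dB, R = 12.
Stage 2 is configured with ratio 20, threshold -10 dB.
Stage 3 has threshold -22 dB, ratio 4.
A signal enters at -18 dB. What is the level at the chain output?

-40 dB

Stage 1: -18 dB is 24 dB over -42 dB; at 12:1 that becomes 2 dB over, giving -40 dB.
Stage 2: below threshold (-40 ≤ -10); passes unchanged; output -40 dB.
Stage 3: below threshold (-40 ≤ -22); passes unchanged; output -40 dB.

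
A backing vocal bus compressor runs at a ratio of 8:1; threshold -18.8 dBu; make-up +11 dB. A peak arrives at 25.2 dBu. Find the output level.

-2.3 dBu

Overshoot: 25.2 − (-18.8) = 44 dB.
8:1 compression reduces that to 44/8 = 5.5 dB over.
Output = -18.8 + 5.5 = -13.3 dBu; make-up adds 11 dB, giving -2.3 dBu.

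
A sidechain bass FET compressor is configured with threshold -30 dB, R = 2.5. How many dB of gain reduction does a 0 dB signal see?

18 dB

The signal is 30 dB above threshold.
A 2.5:1 ratio leaves 12 dB of that excess.
GR = overshoot in − overshoot out = 30 − 12 = 18 dB.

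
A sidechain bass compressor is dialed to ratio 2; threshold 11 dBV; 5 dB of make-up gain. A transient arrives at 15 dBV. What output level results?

18 dBV

Overshoot: 15 − 11 = 4 dB.
2:1 compression reduces that to 4/2 = 2 dB over.
That puts the output at 13 dBV; make-up adds 5 dB, giving 18 dBV.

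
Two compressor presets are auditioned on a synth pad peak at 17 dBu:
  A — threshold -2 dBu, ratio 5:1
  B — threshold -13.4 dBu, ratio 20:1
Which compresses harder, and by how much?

A: 19 dB over, compressed to 3.8 dB over, so 15.2 dB of GR.
B: 30.4 dB over, compressed to 1.52 dB over, so 28.88 dB of GR.
B reduces 13.68 dB more.

B, by 13.68 dB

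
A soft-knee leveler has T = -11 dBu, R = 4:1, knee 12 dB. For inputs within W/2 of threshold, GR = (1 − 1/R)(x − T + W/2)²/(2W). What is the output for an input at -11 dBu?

-12.125 dBu

x − T + W/2 = -11 − (-11) + 6 = 6.
GR = (1 − 1/4) × 6² / 24 = 0.75 × 36 / 24 = 1.125 dB.
Output = -11 − 1.125 = -12.125 dBu.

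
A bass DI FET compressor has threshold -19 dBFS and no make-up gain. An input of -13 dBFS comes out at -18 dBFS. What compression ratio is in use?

6:1

Input overshoot = -13 − (-19) = 6 dB; output overshoot = -18 − (-19) = 1 dB.
Ratio = 6 / 1 = 6.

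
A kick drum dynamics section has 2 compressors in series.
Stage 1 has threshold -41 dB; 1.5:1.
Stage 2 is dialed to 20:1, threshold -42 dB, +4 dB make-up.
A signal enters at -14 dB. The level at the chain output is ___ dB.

-37.05 dB

Stage 1: overshoot 27 dB → 27/1.5 = 18 dB → -23 dB.
Stage 2: -23 dB is 19 dB over -42 dB; at 20:1 that becomes 0.95 dB over, giving -41.05 dB; +4 dB make-up → -37.05 dB.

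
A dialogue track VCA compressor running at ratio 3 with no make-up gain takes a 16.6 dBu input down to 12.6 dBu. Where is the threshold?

10.6 dBu

Gain reduction = 16.6 − 12.6 = 4 dB; output overshoot = GR / (R − 1) = 4 / 2 = 2 dB.
Threshold = output − output overshoot = 12.6 − 2 = 10.6 dBu.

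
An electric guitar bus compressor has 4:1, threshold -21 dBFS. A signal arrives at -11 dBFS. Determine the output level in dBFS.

-18.5 dBFS

Overshoot: -11 − (-21) = 10 dB.
The 10 dB excess becomes 2.5 dB after 4:1 reduction.
Output = -21 + 2.5 = -18.5 dBFS.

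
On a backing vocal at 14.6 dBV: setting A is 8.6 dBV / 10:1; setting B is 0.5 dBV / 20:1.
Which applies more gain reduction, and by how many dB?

A: overshoot 6 dB → output overshoot 0.6 dB → GR 5.4 dB.
B: overshoot 14.1 dB → output overshoot 0.705 dB → GR 13.395 dB.
B applies 7.995 dB more gain reduction.

B, by 7.995 dB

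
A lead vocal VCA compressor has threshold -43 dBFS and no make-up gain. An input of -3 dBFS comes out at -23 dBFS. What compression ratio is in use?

Input overshoot = -3 − (-43) = 40 dB; output overshoot = -23 − (-43) = 20 dB.
Ratio = 40 / 20 = 2.

2:1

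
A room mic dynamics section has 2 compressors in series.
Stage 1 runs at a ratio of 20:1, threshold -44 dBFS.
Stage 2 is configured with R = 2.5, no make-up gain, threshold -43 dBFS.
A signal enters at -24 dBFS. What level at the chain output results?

-43 dBFS

Stage 1: -24 dBFS is 20 dB over -44 dBFS; at 20:1 that becomes 1 dB over, giving -43 dBFS.
Stage 2: below threshold (-43 ≤ -43); passes unchanged; output -43 dBFS.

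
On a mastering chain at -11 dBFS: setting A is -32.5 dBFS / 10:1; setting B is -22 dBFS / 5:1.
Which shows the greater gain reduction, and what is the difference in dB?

A: GR = 21.5 − 21.5/10 = 19.35 dB.
B: GR = 11 − 11/5 = 8.8 dB.
A reduces 10.55 dB more.

A, by 10.55 dB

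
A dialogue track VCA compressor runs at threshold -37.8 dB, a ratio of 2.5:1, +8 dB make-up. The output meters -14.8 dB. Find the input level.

-0.3 dB

Before make-up, the level was -14.8 − 8 = -22.8 dB.
The compressed level sits -22.8 − (-37.8) = 15 dB over threshold.
Input overshoot = R × output overshoot = 37.5 dB → input = -37.8 + 37.5 = -0.3 dB.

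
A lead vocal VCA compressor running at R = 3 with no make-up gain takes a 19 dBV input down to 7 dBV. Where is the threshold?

Gain reduction = 19 − 7 = 12 dB; output overshoot = GR / (R − 1) = 12 / 2 = 6 dB.
Threshold = output − output overshoot = 7 − 6 = 1 dBV.

1 dBV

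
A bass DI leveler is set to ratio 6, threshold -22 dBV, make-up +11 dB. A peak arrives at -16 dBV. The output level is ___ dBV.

-10 dBV

-16 dBV sits 6 dB over threshold.
The 6 dB excess becomes 1 dB after 6:1 reduction.
So the level is -22 + 1 = -21 dBV; make-up adds 11 dB, giving -10 dBV.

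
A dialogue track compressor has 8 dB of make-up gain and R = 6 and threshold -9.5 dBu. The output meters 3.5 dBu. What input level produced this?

20.5 dBu

Remove make-up: 3.5 − 8 = -4.5 dBu.
That's 5 dB above the -9.5 dBu threshold.
Before 6:1 compression the overshoot was 5 × 6 = 30 dB, so input = -9.5 + 30 = 20.5 dBu.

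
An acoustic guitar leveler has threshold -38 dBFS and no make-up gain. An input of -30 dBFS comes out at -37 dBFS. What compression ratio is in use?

8:1

Input overshoot = -30 − (-38) = 8 dB; output overshoot = -37 − (-38) = 1 dB.
Ratio = 8 / 1 = 8.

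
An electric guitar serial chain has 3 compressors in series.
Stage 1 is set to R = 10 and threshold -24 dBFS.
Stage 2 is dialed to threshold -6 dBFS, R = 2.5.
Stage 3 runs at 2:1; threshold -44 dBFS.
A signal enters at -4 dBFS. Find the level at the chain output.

-33 dBFS

Stage 1: -4 dBFS is 20 dB over -24 dBFS; at 10:1 that becomes 2 dB over, giving -22 dBFS.
Stage 2: -22 dBFS ≤ -6 dBFS, so stage 2 doesn't engage; output -22 dBFS.
Stage 3: -22 dBFS is 22 dB over -44 dBFS; at 2:1 that becomes 11 dB over, giving -33 dBFS.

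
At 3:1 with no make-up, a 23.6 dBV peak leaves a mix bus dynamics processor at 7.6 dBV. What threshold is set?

Gain reduction = 23.6 − 7.6 = 16 dB; output overshoot = GR / (R − 1) = 16 / 2 = 8 dB.
Threshold = output − output overshoot = 7.6 − 8 = -0.4 dBV.

-0.4 dBV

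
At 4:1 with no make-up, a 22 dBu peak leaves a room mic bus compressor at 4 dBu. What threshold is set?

Gain reduction = 22 − 4 = 18 dB; output overshoot = GR / (R − 1) = 18 / 3 = 6 dB.
Threshold = output − output overshoot = 4 − 6 = -2 dBu.

-2 dBu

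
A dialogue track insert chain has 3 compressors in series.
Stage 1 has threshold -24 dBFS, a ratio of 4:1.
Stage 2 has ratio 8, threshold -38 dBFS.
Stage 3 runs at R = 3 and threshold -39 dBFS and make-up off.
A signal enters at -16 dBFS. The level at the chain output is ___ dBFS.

-38 dBFS

Stage 1: 8 dB above -24 dBFS, reduced 4:1 to 2 dB above → -22 dBFS.
Stage 2: 16 dB above -38 dBFS, reduced 8:1 to 2 dB above → -36 dBFS.
Stage 3: 3 dB above -39 dBFS, reduced 3:1 to 1 dB above → -38 dBFS.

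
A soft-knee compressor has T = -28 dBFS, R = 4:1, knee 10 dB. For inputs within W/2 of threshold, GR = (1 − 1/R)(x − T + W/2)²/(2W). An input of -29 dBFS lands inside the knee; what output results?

-29.6 dBFS

x − T + W/2 = -29 − (-28) + 5 = 4.
GR = (1 − 1/4) × 4² / 20 = 0.75 × 16 / 20 = 0.6 dB.
Output = -29 − 0.6 = -29.6 dBFS.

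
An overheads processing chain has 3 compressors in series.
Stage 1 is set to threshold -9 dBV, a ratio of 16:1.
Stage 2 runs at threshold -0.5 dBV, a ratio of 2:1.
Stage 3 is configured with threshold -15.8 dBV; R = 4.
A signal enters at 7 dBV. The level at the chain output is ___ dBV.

-13.85 dBV

Stage 1: 7 dBV is 16 dB over -9 dBV; at 16:1 that becomes 1 dB over, giving -8 dBV.
Stage 2: -8 dBV ≤ -0.5 dBV, so stage 2 doesn't engage; output -8 dBV.
Stage 3: overshoot 7.8 dB → 7.8/4 = 1.95 dB → -13.85 dBV.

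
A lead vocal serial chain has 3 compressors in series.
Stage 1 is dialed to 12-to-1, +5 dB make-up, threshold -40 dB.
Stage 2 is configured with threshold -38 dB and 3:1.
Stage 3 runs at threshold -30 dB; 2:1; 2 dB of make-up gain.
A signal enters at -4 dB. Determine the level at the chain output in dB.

-34 dB

Stage 1: 36 dB above -40 dB, reduced 12:1 to 3 dB above → -37 dB; +5 dB make-up → -32 dB.
Stage 2: overshoot 6 dB → 6/3 = 2 dB → -36 dB.
Stage 3: -36 dB ≤ -30 dB, so stage 3 doesn't engage; make-up brings it to -34 dB.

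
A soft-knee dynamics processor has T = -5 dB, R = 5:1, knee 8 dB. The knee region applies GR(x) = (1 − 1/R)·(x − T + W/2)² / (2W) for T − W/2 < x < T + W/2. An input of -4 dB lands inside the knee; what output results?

x − T + W/2 = -4 − (-5) + 4 = 5.
GR = (1 − 1/5) × 5² / 16 = 0.8 × 25 / 16 = 1.25 dB.
Output = -4 − 1.25 = -5.25 dB.

-5.25 dB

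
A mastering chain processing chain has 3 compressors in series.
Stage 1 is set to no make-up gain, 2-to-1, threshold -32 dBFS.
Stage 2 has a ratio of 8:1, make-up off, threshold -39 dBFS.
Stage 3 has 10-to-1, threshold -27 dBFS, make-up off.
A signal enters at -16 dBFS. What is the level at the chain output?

Stage 1: -16 dBFS is 16 dB over -32 dBFS; at 2:1 that becomes 8 dB over, giving -24 dBFS.
Stage 2: -24 dBFS is 15 dB over -39 dBFS; at 8:1 that becomes 1.875 dB over, giving -37.125 dBFS.
Stage 3: -37.125 dBFS is at or below the -27 dBFS threshold — no compression; output -37.125 dBFS.

-37.125 dBFS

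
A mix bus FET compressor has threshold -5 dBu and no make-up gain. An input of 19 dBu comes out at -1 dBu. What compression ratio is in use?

Input overshoot = 19 − (-5) = 24 dB; output overshoot = -1 − (-5) = 4 dB.
Ratio = 24 / 4 = 6.

6:1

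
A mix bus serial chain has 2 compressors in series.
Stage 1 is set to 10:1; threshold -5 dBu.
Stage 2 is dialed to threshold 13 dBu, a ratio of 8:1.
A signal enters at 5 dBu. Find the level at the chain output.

-4 dBu

Stage 1: 10 dB above -5 dBu, reduced 10:1 to 1 dB above → -4 dBu.
Stage 2: -4 dBu ≤ 13 dBu, so stage 2 doesn't engage; output -4 dBu.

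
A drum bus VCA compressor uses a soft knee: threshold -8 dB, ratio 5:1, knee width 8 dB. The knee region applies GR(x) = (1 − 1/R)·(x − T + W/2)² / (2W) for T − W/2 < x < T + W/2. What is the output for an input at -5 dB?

-7.45 dB

x − T + W/2 = -5 − (-8) + 4 = 7.
GR = (1 − 1/5) × 7² / 16 = 0.8 × 49 / 16 = 2.45 dB.
Output = -5 − 2.45 = -7.45 dB.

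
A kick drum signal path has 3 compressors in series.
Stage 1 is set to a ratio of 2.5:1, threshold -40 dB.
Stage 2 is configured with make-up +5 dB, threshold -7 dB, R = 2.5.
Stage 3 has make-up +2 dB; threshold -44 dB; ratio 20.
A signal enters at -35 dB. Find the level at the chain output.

-41.45 dB

Stage 1: overshoot 5 dB → 5/2.5 = 2 dB → -38 dB.
Stage 2: -38 dB ≤ -7 dB, so stage 2 doesn't engage; make-up brings it to -33 dB.
Stage 3: overshoot 11 dB → 11/20 = 0.55 dB → -43.45 dB; +2 dB make-up → -41.45 dB.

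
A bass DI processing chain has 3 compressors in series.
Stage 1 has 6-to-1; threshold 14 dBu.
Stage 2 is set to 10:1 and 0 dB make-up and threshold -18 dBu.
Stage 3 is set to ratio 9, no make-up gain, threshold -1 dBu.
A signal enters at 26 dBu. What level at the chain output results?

-14.6 dBu

Stage 1: 12 dB above 14 dBu, reduced 6:1 to 2 dB above → 16 dBu.
Stage 2: 34 dB above -18 dBu, reduced 10:1 to 3.4 dB above → -14.6 dBu.
Stage 3: -14.6 dBu is at or below the -1 dBu threshold — no compression; output -14.6 dBu.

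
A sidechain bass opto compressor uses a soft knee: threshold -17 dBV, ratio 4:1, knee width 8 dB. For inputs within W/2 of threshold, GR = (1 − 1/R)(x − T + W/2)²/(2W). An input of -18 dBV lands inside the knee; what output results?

-18.421875 dBV

x − T + W/2 = -18 − (-17) + 4 = 3.
GR = (1 − 1/4) × 3² / 16 = 0.75 × 9 / 16 = 0.421875 dB.
Output = -18 − 0.421875 = -18.421875 dBV.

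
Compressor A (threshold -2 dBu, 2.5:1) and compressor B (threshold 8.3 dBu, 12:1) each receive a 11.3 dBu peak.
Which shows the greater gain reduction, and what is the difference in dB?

A, by 5.23 dB

A: GR = 13.3 − 13.3/2.5 = 7.98 dB.
B: GR = 3 − 3/12 = 2.75 dB.
A applies 5.23 dB more gain reduction.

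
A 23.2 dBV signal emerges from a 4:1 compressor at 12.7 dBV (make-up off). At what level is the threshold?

9.2 dBV

Let T be the threshold. Output overshoot = (input overshoot)/R, so 12.7 − T = (23.2 − T)/4.
4·(12.7 − T) = 23.2 − T → 3·T = 50.8 − 23.2 = 27.6.
T = 27.6/3 = 9.2 dBV.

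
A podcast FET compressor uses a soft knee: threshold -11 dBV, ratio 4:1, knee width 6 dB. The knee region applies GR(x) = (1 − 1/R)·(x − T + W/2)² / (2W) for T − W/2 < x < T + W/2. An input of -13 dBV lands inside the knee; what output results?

-13.0625 dBV

x − T + W/2 = -13 − (-11) + 3 = 1.
GR = (1 − 1/4) × 1² / 12 = 0.75 × 1 / 12 = 0.0625 dB.
Output = -13 − 0.0625 = -13.0625 dBV.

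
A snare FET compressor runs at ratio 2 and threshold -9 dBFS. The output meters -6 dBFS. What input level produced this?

That's 3 dB above the -9 dBFS threshold.
Undo the ratio: input overshoot = 3 × 2 = 6 dB, giving input = -3 dBFS.

-3 dBFS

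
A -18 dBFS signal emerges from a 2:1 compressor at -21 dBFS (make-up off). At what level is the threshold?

-24 dBFS

Let T be the threshold. Output overshoot = (input overshoot)/R, so -21 − T = (-18 − T)/2.
2·(-21 − T) = -18 − T → 1·T = -42 − (-18) = -24.
T = -24/1 = -24 dBFS.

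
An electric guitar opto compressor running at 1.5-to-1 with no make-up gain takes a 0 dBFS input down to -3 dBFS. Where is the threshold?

-9 dBFS

Gain reduction = 0 − (-3) = 3 dB; output overshoot = GR / (R − 1) = 3 / 0.5 = 6 dB.
Threshold = output − output overshoot = -3 − 6 = -9 dBFS.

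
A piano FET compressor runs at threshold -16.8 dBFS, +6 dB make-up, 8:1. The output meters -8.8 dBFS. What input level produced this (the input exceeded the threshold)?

-0.8 dBFS

Stripping the +6 dB make-up gives -14.8 dBFS at the gain stage.
That's 2 dB above the -16.8 dBFS threshold.
Before 8:1 compression the overshoot was 2 × 8 = 16 dB, so input = -16.8 + 16 = -0.8 dBFS.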